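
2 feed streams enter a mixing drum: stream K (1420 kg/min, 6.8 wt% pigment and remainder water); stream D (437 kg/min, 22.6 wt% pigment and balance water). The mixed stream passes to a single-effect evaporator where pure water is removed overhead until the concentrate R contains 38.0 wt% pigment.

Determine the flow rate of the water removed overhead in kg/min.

1343 kg/min

pigment entering = 1420×0.068 + 437×0.226 = 195.32 kg/min.
All pigment reports to R, so R = 195.32/0.380 = 514.01 kg/min.
Total feed = 1857 kg/min; overhead = 1857 − 514.01 = 1343 kg/min.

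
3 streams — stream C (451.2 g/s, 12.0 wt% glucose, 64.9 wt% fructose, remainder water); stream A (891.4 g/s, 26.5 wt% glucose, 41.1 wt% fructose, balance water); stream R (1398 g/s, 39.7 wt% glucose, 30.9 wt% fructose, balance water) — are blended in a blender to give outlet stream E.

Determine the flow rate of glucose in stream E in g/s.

glucose out = glucose in = 451.2×0.120 + 891.4×0.265 + 1398×0.397 = 845.37 g/s.

845.4 g/s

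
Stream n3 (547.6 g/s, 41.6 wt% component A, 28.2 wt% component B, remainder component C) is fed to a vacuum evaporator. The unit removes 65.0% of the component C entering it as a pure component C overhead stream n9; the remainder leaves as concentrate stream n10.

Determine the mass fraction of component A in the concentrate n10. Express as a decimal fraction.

component A is not removed: 547.6×0.416 = 227.8 g/s of component A enters n10.
component C entering = 547.6×0.302 = 165.38 g/s; overhead removed = 0.650×165.38 = 107.49 g/s.
Concentrate = 547.6 − 107.49 = 440.11 g/s.
Mass fraction = 227.8/440.11 = 0.518.

0.518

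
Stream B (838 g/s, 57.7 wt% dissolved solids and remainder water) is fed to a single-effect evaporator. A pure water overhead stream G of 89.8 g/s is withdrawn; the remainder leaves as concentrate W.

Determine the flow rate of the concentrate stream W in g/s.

Concentrate = 838 − 89.8 = 748.2 g/s.

748.2 g/s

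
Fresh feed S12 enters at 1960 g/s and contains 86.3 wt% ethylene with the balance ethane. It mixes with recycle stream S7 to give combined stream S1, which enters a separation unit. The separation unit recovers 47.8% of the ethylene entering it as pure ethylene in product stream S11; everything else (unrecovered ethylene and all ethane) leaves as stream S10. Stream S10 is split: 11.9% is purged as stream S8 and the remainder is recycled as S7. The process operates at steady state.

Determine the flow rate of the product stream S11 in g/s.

ethylene in S1: m_A = 1960×0.863 + (1−0.119)·(1−0.478)·m_A, so m_A = 1691.5/0.5401 = 3131.7 g/s.
Product S11 = 0.478×3131.7 = 1496.9 g/s.

1497 g/s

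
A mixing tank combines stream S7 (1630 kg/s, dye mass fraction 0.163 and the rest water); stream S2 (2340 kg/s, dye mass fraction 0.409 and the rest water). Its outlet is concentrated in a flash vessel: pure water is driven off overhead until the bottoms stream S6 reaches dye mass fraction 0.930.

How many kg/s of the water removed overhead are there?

2655 kg/s

dye entering = 1630×0.163 + 2340×0.409 = 1222.8 kg/s.
All dye reports to S6, so S6 = 1222.8/0.930 = 1314.8 kg/s.
Total feed = 3970 kg/s; overhead = 3970 − 1314.8 = 2655.2 kg/s.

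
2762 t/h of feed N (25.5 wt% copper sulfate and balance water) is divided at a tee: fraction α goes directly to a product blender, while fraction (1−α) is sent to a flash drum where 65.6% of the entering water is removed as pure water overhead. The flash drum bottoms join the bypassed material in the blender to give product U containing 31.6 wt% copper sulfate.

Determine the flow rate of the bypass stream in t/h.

1671 t/h

All 2762×0.255 = 704.31 t/h of copper sulfate reaches U, so U = 704.31/0.316 = 2228.8 t/h and vapour = 533.17 t/h.
The evaporator receives (1−α)·2762 of feed at 0.745 water and removes 0.656 of that water:
0.656×0.745×(1−α)×2762 = 533.17
(1−α) = 533.17/1349.8 = 0.3950;  α = 0.6050.
Bypass flow = 0.6050×2762 = 1671 t/h.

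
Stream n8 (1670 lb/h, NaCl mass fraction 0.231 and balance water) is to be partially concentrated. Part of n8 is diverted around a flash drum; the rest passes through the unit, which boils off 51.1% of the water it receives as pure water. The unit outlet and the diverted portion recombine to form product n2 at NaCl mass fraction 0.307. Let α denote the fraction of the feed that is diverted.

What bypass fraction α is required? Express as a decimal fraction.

All 1670×0.231 = 385.77 lb/h of NaCl reaches n2, so n2 = 385.77/0.307 = 1256.6 lb/h and vapour = 413.42 lb/h.
The evaporator receives (1−α)·1670 of feed at 0.769 water and removes 0.511 of that water:
0.511×0.769×(1−α)×1670 = 413.42
(1−α) = 413.42/656.24 = 0.6300;  α = 0.3700.

0.370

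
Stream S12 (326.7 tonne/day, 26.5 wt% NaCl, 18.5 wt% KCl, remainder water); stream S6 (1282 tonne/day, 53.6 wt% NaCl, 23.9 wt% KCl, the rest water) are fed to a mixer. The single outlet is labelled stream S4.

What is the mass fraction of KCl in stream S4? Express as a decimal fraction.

0.228

Total flow out = 326.7 + 1282 = 1608.7 tonne/day.
KCl in = 326.7×0.185 + 1282×0.239 = 366.84 tonne/day.
KCl mass fraction in S4 = 366.84/1608.7 = 0.228.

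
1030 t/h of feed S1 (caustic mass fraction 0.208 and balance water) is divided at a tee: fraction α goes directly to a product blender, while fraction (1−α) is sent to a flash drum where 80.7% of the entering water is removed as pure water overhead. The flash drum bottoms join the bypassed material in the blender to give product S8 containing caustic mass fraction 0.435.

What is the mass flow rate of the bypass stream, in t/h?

All 1030×0.208 = 214.24 t/h of caustic reaches S8, so S8 = 214.24/0.435 = 492.51 t/h and vapour = 537.49 t/h.
The evaporator receives (1−α)·1030 of feed at 0.792 water and removes 0.807 of that water:
0.807×0.792×(1−α)×1030 = 537.49
(1−α) = 537.49/658.32 = 0.8165;  α = 0.1835.
Bypass flow = 0.1835×1030 = 189.04 t/h.

189 t/h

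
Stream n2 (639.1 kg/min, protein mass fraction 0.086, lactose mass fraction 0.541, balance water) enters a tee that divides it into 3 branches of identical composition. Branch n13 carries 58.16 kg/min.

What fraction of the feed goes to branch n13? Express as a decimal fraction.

Fraction to n13 = 58.16/639.1 = 0.0910.

0.091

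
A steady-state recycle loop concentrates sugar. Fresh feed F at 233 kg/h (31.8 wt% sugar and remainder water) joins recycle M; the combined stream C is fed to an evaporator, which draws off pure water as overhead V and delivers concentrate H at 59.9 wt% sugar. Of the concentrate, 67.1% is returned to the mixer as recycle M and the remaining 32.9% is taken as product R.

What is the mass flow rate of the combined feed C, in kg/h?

Overall sugar balance (none leaves overhead): sugar in fresh feed = sugar in product, i.e. 233×0.318 = (1−0.671)·H·0.599.
H = 74.094/(0.599×0.329) = 375.98 kg/h.
Recycle M = 0.671×375.98 = 252.28 kg/h.
Combined feed C = 233 + 252.28 = 485.28 kg/h.

485.3 kg/h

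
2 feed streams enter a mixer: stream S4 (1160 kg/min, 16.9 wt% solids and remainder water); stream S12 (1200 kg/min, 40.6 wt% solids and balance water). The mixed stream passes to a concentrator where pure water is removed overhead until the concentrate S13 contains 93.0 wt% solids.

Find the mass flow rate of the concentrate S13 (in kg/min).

734.7 kg/min

solids entering = 1160×0.169 + 1200×0.406 = 683.24 kg/min.
All solids reports to S13, so S13 = 683.24/0.930 = 734.67 kg/min.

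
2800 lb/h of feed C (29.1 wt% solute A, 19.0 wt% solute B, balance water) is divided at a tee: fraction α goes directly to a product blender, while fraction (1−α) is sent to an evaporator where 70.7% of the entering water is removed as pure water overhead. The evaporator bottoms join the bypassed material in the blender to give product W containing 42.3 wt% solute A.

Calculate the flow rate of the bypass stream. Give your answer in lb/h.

418.8 lb/h

All 2800×0.291 = 814.8 lb/h of solute A reaches W, so W = 814.8/0.423 = 1926.2 lb/h and vapour = 873.76 lb/h.
The evaporator receives (1−α)·2800 of feed at 0.519 water and removes 0.707 of that water:
0.707×0.519×(1−α)×2800 = 873.76
(1−α) = 873.76/1027.4 = 0.8504;  α = 0.1496.
Bypass flow = 0.1496×2800 = 418.75 lb/h.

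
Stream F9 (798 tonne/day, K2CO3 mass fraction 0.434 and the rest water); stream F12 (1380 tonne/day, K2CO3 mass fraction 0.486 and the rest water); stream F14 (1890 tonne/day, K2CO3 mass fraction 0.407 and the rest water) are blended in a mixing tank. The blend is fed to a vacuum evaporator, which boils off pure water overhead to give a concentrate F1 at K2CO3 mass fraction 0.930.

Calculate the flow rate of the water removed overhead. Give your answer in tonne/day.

K2CO3 entering = 798×0.434 + 1380×0.486 + 1890×0.407 = 1786.2 tonne/day.
All K2CO3 reports to F1, so F1 = 1786.2/0.930 = 1920.7 tonne/day.
Total feed = 4068 tonne/day; overhead = 4068 − 1920.7 = 2147.3 tonne/day.

2147 tonne/day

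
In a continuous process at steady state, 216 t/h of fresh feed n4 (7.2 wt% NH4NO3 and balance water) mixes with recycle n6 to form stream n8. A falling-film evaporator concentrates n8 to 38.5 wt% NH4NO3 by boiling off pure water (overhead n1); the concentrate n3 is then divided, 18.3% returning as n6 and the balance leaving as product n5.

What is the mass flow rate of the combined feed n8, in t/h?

Overall NH4NO3 balance (none leaves overhead): NH4NO3 in fresh feed = NH4NO3 in product, i.e. 216×0.072 = (1−0.183)·n3·0.385.
n3 = 15.552/(0.385×0.817) = 49.443 t/h.
Recycle n6 = 0.183×49.443 = 9.048 t/h.
Combined feed n8 = 216 + 9.048 = 225.05 t/h.

225 t/h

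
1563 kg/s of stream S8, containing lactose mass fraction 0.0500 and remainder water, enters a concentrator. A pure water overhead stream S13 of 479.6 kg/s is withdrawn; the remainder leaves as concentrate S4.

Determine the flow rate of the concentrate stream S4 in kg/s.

1083 kg/s

Concentrate = 1563 − 479.6 = 1083.4 kg/s.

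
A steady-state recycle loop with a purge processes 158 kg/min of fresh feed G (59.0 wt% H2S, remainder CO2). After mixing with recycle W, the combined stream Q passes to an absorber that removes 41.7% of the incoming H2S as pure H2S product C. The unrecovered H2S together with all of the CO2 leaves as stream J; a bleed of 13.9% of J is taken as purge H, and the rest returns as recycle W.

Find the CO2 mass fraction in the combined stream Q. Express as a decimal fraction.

CO2 enters only via G and leaves only via the purge: 158×0.410 = 0.139×(CO2 in J), and the absorber passes all CO2, so CO2 in Q = CO2 in J = 466.04 kg/min.
H2S in Q: m_A = 158×0.590 + (1−0.139)·(1−0.417)·m_A, so m_A = 93.22/0.4980 = 187.17 kg/min.
Q = 187.17 + 466.04 = 653.22 kg/min.
CO2 fraction in Q = 466.04/653.22 = 0.713.

0.713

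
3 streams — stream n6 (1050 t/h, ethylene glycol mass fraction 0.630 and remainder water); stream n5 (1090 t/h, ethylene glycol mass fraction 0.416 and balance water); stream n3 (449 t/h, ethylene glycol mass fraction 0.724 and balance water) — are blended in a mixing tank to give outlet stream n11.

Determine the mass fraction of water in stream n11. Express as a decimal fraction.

0.444

Total flow out = 1050 + 1090 + 449 = 2589 t/h.
water in = 1050×0.370 + 1090×0.584 + 449×0.276 = 1149 t/h.
water mass fraction in n11 = 1149/2589 = 0.444.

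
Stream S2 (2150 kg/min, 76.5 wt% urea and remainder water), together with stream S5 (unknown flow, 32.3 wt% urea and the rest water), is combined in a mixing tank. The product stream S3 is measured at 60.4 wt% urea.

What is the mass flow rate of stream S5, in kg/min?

1232 kg/min

Let S5 be the unknown flow. Total out = 2150 + S5.
urea balance: 1644.8 + 0.323·S5 = 0.604·(2150 + S5)
(0.323 − 0.604)·S5 = 0.604×2150 − 1644.8 = -346.15
S5 = -346.15 / -0.281 = 1231.9 kg/min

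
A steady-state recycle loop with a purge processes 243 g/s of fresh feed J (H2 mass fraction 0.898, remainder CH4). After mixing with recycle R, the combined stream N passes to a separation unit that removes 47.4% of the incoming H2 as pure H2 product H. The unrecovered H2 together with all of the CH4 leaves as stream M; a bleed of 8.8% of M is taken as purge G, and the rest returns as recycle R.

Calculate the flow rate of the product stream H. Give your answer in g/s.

198.8 g/s

H2 in N: m_A = 243×0.898 + (1−0.088)·(1−0.474)·m_A, so m_A = 218.21/0.5203 = 419.41 g/s.
Product H = 0.474×419.41 = 198.8 g/s.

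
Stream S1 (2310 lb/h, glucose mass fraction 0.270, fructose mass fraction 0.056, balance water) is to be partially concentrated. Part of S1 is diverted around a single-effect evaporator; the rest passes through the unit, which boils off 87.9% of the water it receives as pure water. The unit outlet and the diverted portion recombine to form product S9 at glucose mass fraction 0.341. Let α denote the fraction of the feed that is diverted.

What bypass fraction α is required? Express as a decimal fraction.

0.649

All 2310×0.270 = 623.7 lb/h of glucose reaches S9, so S9 = 623.7/0.341 = 1829 lb/h and vapour = 480.97 lb/h.
The evaporator receives (1−α)·2310 of feed at 0.674 water and removes 0.879 of that water:
0.879×0.674×(1−α)×2310 = 480.97
(1−α) = 480.97/1368.6 = 0.3514;  α = 0.6486.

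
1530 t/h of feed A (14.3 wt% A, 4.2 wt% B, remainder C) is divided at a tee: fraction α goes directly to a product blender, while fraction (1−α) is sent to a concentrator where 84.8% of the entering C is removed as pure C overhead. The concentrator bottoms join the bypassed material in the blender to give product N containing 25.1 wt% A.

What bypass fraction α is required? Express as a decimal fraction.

All 1530×0.143 = 218.79 t/h of A reaches N, so N = 218.79/0.251 = 871.67 t/h and vapour = 658.33 t/h.
The evaporator receives (1−α)·1530 of feed at 0.815 C and removes 0.848 of that C:
0.848×0.815×(1−α)×1530 = 658.33
(1−α) = 658.33/1057.4 = 0.6226;  α = 0.3774.

0.377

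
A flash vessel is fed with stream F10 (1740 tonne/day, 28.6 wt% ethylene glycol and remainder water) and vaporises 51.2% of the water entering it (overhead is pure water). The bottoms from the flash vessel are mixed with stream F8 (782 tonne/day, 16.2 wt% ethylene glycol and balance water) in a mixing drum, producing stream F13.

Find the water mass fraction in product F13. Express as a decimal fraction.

Vapour removed = 0.512×0.714×1740 = 636.09 tonne/day; concentrate = 1103.9 tonne/day.
water reaching the mixer = 606.27 (from concentrate) + 782×0.838 = 1261.6 tonne/day.
Product flow = 1103.9 + 782 = 1885.9 tonne/day; water fraction = 0.6690.

0.6690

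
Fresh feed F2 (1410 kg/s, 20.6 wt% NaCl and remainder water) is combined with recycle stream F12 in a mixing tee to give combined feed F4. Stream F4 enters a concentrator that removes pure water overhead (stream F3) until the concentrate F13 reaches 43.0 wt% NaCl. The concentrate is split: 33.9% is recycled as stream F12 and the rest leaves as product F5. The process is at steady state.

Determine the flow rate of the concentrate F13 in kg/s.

1022 kg/s

Overall NaCl balance (none leaves overhead): NaCl in fresh feed = NaCl in product, i.e. 1410×0.206 = (1−0.339)·F13·0.430.
F13 = 290.46/(0.430×0.661) = 1021.9 kg/s.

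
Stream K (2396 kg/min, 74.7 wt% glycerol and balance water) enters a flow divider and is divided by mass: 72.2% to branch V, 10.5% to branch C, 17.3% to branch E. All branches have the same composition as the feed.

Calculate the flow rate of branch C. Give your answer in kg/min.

251.6 kg/min

Branch C flow = 0.105×2396 = 251.58 kg/min.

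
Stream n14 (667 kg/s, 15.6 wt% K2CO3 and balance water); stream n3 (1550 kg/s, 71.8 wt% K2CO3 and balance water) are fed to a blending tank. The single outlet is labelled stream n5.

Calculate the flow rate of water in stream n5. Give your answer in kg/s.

water out = water in = 667×0.844 + 1550×0.282 = 1000 kg/s.

1000 kg/s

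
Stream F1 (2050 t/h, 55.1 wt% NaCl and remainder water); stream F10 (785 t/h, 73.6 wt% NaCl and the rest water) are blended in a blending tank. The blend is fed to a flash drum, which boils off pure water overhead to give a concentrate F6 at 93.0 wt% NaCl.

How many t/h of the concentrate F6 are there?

NaCl entering = 2050×0.551 + 785×0.736 = 1707.3 t/h.
All NaCl reports to F6, so F6 = 1707.3/0.930 = 1835.8 t/h.

1836 t/h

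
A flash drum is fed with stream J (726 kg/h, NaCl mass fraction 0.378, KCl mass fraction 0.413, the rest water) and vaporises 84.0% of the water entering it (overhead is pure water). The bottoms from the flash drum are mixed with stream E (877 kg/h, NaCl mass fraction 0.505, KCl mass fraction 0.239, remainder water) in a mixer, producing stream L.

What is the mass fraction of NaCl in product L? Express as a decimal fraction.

Vapour removed = 0.840×0.209×726 = 127.46 kg/h; concentrate = 598.54 kg/h.
NaCl reaching the mixer = 274.43 (from concentrate) + 877×0.505 = 717.31 kg/h.
Product flow = 598.54 + 877 = 1475.5 kg/h; NaCl fraction = 0.486.

0.486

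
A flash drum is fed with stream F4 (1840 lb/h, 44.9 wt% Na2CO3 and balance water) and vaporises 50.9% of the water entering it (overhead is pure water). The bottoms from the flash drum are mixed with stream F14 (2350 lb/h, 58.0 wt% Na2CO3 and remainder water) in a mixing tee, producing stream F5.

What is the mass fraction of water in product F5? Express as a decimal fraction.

0.4041

Vapour removed = 0.509×0.551×1840 = 516.04 lb/h; concentrate = 1324 lb/h.
water reaching the mixer = 497.8 (from concentrate) + 2350×0.420 = 1484.8 lb/h.
Product flow = 1324 + 2350 = 3674 lb/h; water fraction = 0.4041.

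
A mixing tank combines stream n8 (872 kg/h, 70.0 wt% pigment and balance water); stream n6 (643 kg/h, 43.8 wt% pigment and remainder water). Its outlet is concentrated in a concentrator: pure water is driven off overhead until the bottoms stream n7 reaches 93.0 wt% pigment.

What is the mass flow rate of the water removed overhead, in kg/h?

555.8 kg/h

pigment entering = 872×0.700 + 643×0.438 = 892.03 kg/h.
All pigment reports to n7, so n7 = 892.03/0.930 = 959.18 kg/h.
Total feed = 1515 kg/h; overhead = 1515 − 959.18 = 555.82 kg/h.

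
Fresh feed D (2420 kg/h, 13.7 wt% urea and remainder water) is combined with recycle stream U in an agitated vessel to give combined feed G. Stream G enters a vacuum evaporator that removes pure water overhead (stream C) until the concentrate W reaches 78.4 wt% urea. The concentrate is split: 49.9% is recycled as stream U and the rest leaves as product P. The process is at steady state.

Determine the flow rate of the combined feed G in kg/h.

Overall urea balance (none leaves overhead): urea in fresh feed = urea in product, i.e. 2420×0.137 = (1−0.499)·W·0.784.
W = 331.54/(0.784×0.501) = 844.08 kg/h.
Recycle U = 0.499×844.08 = 421.19 kg/h.
Combined feed G = 2420 + 421.19 = 2841.2 kg/h.

2841 kg/h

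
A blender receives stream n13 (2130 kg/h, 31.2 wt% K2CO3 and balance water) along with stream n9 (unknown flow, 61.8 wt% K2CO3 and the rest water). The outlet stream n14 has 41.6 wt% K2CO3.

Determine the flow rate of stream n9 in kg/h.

Let n9 be the unknown flow. Total out = 2130 + n9.
K2CO3 balance: 664.56 + 0.618·n9 = 0.416·(2130 + n9)
(0.618 − 0.416)·n9 = 0.416×2130 − 664.56 = 221.52
n9 = 221.52 / 0.202 = 1096.6 kg/h

1097 kg/h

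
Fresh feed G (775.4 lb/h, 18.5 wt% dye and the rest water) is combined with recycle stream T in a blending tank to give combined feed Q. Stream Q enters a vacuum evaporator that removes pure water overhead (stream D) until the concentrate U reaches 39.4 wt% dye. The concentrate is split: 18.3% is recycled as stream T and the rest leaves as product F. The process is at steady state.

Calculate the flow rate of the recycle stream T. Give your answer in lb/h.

Overall dye balance (none leaves overhead): dye in fresh feed = dye in product, i.e. 775.4×0.185 = (1−0.183)·U·0.394.
U = 143.45/(0.394×0.817) = 445.63 lb/h.
Recycle T = 0.183×445.63 = 81.551 lb/h.

81.55 lb/h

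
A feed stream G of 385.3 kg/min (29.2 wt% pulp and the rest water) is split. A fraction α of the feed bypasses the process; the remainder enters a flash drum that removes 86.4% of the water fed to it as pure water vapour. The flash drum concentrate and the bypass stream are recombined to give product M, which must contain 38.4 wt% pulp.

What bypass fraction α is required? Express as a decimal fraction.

0.608

All 385.3×0.292 = 112.51 kg/min of pulp reaches M, so M = 112.51/0.384 = 292.99 kg/min and vapour = 92.311 kg/min.
The evaporator receives (1−α)·385.3 of feed at 0.708 water and removes 0.864 of that water:
0.864×0.708×(1−α)×385.3 = 92.311
(1−α) = 92.311/235.69 = 0.3917;  α = 0.6083.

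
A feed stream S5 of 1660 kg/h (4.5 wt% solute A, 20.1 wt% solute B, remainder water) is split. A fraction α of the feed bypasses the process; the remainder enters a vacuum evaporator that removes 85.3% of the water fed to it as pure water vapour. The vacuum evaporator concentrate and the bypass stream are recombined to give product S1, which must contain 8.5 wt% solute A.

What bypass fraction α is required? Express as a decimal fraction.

0.268

All 1660×0.045 = 74.7 kg/h of solute A reaches S1, so S1 = 74.7/0.085 = 878.82 kg/h and vapour = 781.18 kg/h.
The evaporator receives (1−α)·1660 of feed at 0.754 water and removes 0.853 of that water:
0.853×0.754×(1−α)×1660 = 781.18
(1−α) = 781.18/1067.6 = 0.7317;  α = 0.2683.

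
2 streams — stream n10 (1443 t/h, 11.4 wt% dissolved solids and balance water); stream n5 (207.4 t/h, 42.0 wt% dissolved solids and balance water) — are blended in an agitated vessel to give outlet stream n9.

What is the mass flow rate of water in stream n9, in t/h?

1399 t/h

water out = water in = 1443×0.886 + 207.4×0.580 = 1398.8 t/h.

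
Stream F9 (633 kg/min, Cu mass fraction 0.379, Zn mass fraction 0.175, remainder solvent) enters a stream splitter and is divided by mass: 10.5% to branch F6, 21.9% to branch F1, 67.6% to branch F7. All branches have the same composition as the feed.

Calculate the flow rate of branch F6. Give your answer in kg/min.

Branch F6 flow = 0.105×633 = 66.465 kg/min.

66.47 kg/min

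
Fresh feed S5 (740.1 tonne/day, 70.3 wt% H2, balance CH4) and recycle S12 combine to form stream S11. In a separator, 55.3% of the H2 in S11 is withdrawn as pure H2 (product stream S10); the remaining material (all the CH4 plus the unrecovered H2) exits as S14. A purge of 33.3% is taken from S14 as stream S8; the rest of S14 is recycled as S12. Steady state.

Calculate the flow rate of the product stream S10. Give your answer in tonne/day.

409.9 tonne/day

H2 in S11: m_A = 740.1×0.703 + (1−0.333)·(1−0.553)·m_A, so m_A = 520.29/0.7019 = 741.31 tonne/day.
Product S10 = 0.553×741.31 = 409.95 tonne/day.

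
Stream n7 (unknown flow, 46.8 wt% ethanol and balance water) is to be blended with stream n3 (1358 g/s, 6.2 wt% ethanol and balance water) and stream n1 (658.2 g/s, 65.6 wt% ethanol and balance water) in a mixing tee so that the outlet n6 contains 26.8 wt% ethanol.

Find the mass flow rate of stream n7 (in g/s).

121.8 g/s

Let n7 be the unknown flow. Total out = 2016.2 + n7.
ethanol balance: 515.98 + 0.468·n7 = 0.268·(2016.2 + n7)
(0.468 − 0.268)·n7 = 0.268×2016.2 − 515.98 = 24.366
n7 = 24.366 / 0.200 = 121.83 g/s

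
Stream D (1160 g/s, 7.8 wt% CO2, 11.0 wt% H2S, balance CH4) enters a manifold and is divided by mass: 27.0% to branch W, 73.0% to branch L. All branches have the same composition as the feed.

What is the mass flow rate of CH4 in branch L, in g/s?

687.6 g/s

Branch L total = 0.730×1160 = 846.8 g/s.
CH4 in L = 0.812×846.8 = 687.6 g/s.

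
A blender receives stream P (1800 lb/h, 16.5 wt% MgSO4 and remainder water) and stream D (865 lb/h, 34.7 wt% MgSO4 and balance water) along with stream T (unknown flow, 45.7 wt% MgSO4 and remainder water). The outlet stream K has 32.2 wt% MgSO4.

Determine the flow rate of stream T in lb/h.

Let T be the unknown flow. Total out = 2665 + T.
MgSO4 balance: 597.15 + 0.457·T = 0.322·(2665 + T)
(0.457 − 0.322)·T = 0.322×2665 − 597.15 = 260.98
T = 260.98 / 0.135 = 1933.1 lb/h

1933 lb/h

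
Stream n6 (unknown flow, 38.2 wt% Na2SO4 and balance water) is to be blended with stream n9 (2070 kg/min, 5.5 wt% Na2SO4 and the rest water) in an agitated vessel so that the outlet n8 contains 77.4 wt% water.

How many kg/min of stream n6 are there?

Let n6 be the unknown flow. Total out = 2070 + n6.
water balance: 1956.1 + 0.618·n6 = 0.774·(2070 + n6)
(0.618 − 0.774)·n6 = 0.774×2070 − 1956.1 = -353.97
n6 = -353.97 / -0.156 = 2269 kg/min

2269 kg/min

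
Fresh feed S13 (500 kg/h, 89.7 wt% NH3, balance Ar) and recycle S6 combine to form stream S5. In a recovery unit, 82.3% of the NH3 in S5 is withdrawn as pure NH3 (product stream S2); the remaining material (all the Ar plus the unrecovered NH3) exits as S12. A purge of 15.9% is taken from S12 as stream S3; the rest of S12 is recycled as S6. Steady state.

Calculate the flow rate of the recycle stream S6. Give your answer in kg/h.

Ar enters only via S13 and leaves only via the purge: 500×0.103 = 0.159×(Ar in S12), and the recovery unit passes all Ar, so Ar in S5 = Ar in S12 = 323.9 kg/h.
NH3 in S5: m_A = 500×0.897 + (1−0.159)·(1−0.823)·m_A, so m_A = 448.5/0.8511 = 526.94 kg/h.
S12 = (1−0.823)×526.94 + 323.9 = 417.17 kg/h.
Recycle S6 = (1−0.159)×417.17 = 350.84 kg/h.

350.8 kg/h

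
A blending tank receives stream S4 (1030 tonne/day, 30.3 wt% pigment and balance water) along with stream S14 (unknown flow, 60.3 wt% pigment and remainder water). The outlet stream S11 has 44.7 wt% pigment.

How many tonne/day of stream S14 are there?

Let S14 be the unknown flow. Total out = 1030 + S14.
pigment balance: 312.09 + 0.603·S14 = 0.447·(1030 + S14)
(0.603 − 0.447)·S14 = 0.447×1030 − 312.09 = 148.32
S14 = 148.32 / 0.156 = 950.77 tonne/day

950.8 tonne/day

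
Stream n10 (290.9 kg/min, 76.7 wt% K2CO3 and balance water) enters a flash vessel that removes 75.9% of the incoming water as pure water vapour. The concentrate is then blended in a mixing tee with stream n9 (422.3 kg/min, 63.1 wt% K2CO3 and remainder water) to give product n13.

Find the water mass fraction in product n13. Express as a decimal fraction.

Vapour removed = 0.759×0.233×290.9 = 51.445 kg/min; concentrate = 239.46 kg/min.
water reaching the mixer = 16.335 (from concentrate) + 422.3×0.369 = 172.16 kg/min.
Product flow = 239.46 + 422.3 = 661.76 kg/min; water fraction = 0.260.

0.260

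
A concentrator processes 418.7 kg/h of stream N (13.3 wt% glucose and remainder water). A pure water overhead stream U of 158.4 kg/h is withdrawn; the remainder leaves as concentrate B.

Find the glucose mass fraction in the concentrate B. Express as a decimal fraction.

0.2139

glucose is not removed: 418.7×0.133 = 55.687 kg/h of glucose enters B.
Concentrate = 418.7 − 158.4 = 260.3 kg/h.
Mass fraction = 55.687/260.3 = 0.2139.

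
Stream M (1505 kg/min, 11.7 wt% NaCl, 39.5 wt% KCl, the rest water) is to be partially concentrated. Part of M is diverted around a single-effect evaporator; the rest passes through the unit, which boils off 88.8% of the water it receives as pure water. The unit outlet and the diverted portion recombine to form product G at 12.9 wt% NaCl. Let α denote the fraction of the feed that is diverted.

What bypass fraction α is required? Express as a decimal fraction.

All 1505×0.117 = 176.09 kg/min of NaCl reaches G, so G = 176.09/0.129 = 1365 kg/min and vapour = 140 kg/min.
The evaporator receives (1−α)·1505 of feed at 0.488 water and removes 0.888 of that water:
0.888×0.488×(1−α)×1505 = 140
(1−α) = 140/652.18 = 0.2147;  α = 0.7853.

0.785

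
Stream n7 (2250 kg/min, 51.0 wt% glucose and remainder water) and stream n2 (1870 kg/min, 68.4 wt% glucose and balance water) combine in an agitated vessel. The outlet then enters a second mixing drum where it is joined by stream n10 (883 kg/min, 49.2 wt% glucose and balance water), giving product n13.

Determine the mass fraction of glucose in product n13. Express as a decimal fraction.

0.572

Overall, product flow = 5003 kg/min.
glucose in = 2250×0.510 + 1870×0.684 + 883×0.492 = 2861 kg/min.
glucose fraction in n13 = 0.572.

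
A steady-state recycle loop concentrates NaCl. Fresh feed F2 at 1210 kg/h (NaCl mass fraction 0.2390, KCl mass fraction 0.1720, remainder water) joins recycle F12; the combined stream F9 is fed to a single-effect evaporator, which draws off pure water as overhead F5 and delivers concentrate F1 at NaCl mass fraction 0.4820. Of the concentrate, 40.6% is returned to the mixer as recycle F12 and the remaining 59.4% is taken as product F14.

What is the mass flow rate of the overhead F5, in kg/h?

Overall NaCl balance (none leaves overhead): NaCl in fresh feed = NaCl in product, i.e. 1210×0.239 = (1−0.406)·F1·0.482.
F1 = 289.19/(0.482×0.594) = 1010.1 kg/h.
Recycle F12 = 0.406×1010.1 = 410.09 kg/h.
Combined feed F9 = 1210 + 410.09 = 1620.1 kg/h.
Overhead F5 = F9 − F1 = 1620.1 − 1010.1 = 610.02 kg/h.

610 kg/h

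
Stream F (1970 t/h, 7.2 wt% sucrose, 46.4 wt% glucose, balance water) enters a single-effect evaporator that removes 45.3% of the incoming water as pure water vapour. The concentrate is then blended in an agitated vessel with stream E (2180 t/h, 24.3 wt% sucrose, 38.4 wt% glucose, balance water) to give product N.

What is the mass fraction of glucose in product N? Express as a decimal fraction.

Vapour removed = 0.453×0.464×1970 = 414.08 t/h; concentrate = 1555.9 t/h.
glucose reaching the mixer = 914.08 (from concentrate) + 2180×0.384 = 1751.2 t/h.
Product flow = 1555.9 + 2180 = 3735.9 t/h; glucose fraction = 0.469.

0.469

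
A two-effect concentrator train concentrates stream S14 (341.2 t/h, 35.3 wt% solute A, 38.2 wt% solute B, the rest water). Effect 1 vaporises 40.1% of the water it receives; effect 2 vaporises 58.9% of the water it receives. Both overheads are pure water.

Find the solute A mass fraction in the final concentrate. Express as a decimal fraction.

water in feed = 341.2×0.265 = 90.418 t/h.
After stage 1: water left = (1−0.401)×90.418 = 54.16; stream total = 304.94 t/h.
After stage 2: water left = (1−0.589)×54.16 = 22.26; final concentrate = 273.04 t/h.
solute A fraction = 120.44/273.04 = 0.4411.

0.4411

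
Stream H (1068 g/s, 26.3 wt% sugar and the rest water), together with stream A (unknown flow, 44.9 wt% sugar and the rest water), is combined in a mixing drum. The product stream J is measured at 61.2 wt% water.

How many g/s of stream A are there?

Let A be the unknown flow. Total out = 1068 + A.
water balance: 787.12 + 0.551·A = 0.612·(1068 + A)
(0.551 − 0.612)·A = 0.612×1068 − 787.12 = -133.5
A = -133.5 / -0.061 = 2188.5 g/s

2189 g/s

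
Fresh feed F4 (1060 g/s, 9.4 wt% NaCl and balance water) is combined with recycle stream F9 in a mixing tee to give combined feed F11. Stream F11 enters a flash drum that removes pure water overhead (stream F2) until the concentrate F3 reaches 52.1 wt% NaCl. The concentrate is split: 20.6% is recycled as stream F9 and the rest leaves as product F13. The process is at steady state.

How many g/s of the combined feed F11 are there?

1110 g/s

Overall NaCl balance (none leaves overhead): NaCl in fresh feed = NaCl in product, i.e. 1060×0.094 = (1−0.206)·F3·0.521.
F3 = 99.64/(0.521×0.794) = 240.87 g/s.
Recycle F9 = 0.206×240.87 = 49.618 g/s.
Combined feed F11 = 1060 + 49.618 = 1109.6 g/s.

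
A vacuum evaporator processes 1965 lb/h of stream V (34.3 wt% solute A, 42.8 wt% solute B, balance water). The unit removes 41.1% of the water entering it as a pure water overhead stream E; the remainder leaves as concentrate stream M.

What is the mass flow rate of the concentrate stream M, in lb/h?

water entering = 1965×0.229 = 449.99 lb/h; overhead removed = 0.411×449.99 = 184.94 lb/h.
Concentrate = 1965 − 184.94 = 1780.1 lb/h.

1780 lb/h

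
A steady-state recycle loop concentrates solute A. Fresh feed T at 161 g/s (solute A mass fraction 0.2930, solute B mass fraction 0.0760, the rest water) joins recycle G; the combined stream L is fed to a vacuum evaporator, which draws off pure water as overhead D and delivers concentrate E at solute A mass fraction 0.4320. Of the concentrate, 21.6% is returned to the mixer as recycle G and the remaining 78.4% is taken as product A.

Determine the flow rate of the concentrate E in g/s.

139.3 g/s

Overall solute A balance (none leaves overhead): solute A in fresh feed = solute A in product, i.e. 161×0.293 = (1−0.216)·E·0.432.
E = 47.173/(0.432×0.784) = 139.28 g/s.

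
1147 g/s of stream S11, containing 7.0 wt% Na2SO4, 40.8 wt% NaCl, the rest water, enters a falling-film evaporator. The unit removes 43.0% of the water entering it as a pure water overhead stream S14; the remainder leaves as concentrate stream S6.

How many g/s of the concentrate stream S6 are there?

889.5 g/s

water entering = 1147×0.522 = 598.73 g/s; overhead removed = 0.430×598.73 = 257.46 g/s.
Concentrate = 1147 − 257.46 = 889.54 g/s.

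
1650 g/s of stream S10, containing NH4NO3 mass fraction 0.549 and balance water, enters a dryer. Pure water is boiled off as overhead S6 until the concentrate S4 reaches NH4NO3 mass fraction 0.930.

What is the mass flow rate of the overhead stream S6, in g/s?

NH4NO3 is conserved: 1650×0.549 = 905.85 g/s all reports to the concentrate.
Concentrate = 905.85/(target fraction) = 974.03 g/s.
Overhead = 1650 − 974.03 = 675.97 g/s.

676 g/s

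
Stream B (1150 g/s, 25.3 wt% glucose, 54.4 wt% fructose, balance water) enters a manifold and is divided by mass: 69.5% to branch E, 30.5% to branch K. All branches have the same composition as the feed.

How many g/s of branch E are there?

Branch E flow = 0.695×1150 = 799.25 g/s.

799.2 g/s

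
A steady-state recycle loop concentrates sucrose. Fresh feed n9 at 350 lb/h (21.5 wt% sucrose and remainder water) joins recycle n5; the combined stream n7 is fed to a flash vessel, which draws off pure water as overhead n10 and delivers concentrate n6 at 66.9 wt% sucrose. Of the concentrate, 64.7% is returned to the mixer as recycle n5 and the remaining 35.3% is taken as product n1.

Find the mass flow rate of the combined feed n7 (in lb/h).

Overall sucrose balance (none leaves overhead): sucrose in fresh feed = sucrose in product, i.e. 350×0.215 = (1−0.647)·n6·0.669.
n6 = 75.25/(0.669×0.353) = 318.64 lb/h.
Recycle n5 = 0.647×318.64 = 206.16 lb/h.
Combined feed n7 = 350 + 206.16 = 556.16 lb/h.

556.2 lb/h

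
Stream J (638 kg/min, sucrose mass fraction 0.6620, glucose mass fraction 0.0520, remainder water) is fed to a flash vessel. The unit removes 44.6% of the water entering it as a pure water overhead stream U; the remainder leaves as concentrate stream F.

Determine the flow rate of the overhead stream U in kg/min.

81.38 kg/min

water entering = 638×0.286 = 182.47 kg/min; overhead removed = 0.446×182.47 = 81.381 kg/min.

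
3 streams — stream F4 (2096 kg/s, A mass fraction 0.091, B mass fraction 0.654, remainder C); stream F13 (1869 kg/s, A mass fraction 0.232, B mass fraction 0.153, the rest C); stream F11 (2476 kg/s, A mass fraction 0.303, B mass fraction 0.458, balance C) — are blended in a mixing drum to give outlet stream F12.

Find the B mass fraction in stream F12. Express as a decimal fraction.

Total flow out = 2096 + 1869 + 2476 = 6441 kg/s.
B in = 2096×0.654 + 1869×0.153 + 2476×0.458 = 2790.7 kg/s.
B mass fraction in F12 = 2790.7/6441 = 0.433.

0.433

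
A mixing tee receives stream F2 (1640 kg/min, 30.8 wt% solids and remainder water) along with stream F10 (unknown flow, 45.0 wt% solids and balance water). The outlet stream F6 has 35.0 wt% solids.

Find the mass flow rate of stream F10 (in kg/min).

Let F10 be the unknown flow. Total out = 1640 + F10.
solids balance: 505.12 + 0.450·F10 = 0.350·(1640 + F10)
(0.450 − 0.350)·F10 = 0.350×1640 − 505.12 = 68.88
F10 = 68.88 / 0.100 = 688.8 kg/min

688.8 kg/min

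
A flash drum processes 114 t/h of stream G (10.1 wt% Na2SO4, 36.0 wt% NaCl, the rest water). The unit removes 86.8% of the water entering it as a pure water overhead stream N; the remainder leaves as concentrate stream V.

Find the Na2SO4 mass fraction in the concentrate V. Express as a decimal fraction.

0.1898

Na2SO4 is not removed: 114×0.101 = 11.514 t/h of Na2SO4 enters V.
water entering = 114×0.539 = 61.446 t/h; overhead removed = 0.868×61.446 = 53.335 t/h.
Concentrate = 114 − 53.335 = 60.665 t/h.
Mass fraction = 11.514/60.665 = 0.1898.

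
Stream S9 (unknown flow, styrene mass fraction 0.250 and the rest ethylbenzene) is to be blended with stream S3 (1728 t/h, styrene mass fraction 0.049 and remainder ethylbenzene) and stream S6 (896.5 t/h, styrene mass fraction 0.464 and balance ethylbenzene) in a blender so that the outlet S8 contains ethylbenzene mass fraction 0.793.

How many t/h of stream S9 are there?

991.2 t/h

Let S9 be the unknown flow. Total out = 2624.5 + S9.
ethylbenzene balance: 2123.9 + 0.750·S9 = 0.793·(2624.5 + S9)
(0.750 − 0.793)·S9 = 0.793×2624.5 − 2123.9 = -42.623
S9 = -42.623 / -0.043 = 991.24 t/h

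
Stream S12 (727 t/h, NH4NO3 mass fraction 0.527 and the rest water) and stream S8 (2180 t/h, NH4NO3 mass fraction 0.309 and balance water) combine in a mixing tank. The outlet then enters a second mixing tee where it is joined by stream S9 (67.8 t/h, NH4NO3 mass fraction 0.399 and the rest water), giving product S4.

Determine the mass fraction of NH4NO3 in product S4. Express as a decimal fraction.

Overall, product flow = 2974.8 t/h.
NH4NO3 in = 727×0.527 + 2180×0.309 + 67.8×0.399 = 1083.8 t/h.
NH4NO3 fraction in S4 = 0.364.

0.364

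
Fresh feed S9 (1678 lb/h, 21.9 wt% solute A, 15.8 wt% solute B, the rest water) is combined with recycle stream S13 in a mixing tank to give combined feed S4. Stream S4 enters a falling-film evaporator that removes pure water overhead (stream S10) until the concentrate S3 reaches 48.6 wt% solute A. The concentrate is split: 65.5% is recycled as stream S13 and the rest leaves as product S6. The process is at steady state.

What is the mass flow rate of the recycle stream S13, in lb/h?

Overall solute A balance (none leaves overhead): solute A in fresh feed = solute A in product, i.e. 1678×0.219 = (1−0.655)·S3·0.486.
S3 = 367.48/(0.486×0.345) = 2191.7 lb/h.
Recycle S13 = 0.655×2191.7 = 1435.6 lb/h.

1436 lb/h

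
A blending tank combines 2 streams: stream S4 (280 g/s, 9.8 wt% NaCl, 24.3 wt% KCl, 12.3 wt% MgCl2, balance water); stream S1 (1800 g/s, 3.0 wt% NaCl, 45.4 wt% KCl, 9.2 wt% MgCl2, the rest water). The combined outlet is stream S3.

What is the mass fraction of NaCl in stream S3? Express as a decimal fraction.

0.0392

Total flow out = 280 + 1800 = 2080 g/s.
NaCl in = 280×0.098 + 1800×0.030 = 81.44 g/s.
NaCl mass fraction in S3 = 81.44/2080 = 0.0392.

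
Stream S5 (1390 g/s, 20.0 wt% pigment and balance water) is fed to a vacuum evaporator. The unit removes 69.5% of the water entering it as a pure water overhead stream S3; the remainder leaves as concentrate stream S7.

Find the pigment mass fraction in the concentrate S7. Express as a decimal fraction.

pigment is not removed: 1390×0.200 = 278 g/s of pigment enters S7.
water entering = 1390×0.800 = 1112 g/s; overhead removed = 0.695×1112 = 772.84 g/s.
Concentrate = 1390 − 772.84 = 617.16 g/s.
Mass fraction = 278/617.16 = 0.4505.

0.4505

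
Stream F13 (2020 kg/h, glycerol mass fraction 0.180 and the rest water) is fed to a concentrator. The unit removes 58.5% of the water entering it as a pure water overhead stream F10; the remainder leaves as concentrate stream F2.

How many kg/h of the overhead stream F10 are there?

969 kg/h

water entering = 2020×0.820 = 1656.4 kg/h; overhead removed = 0.585×1656.4 = 968.99 kg/h.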